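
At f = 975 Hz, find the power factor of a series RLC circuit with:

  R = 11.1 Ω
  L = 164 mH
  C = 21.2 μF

Step 1 — Angular frequency: ω = 2π·f = 2π·975 = 6126 rad/s.
Step 2 — Component impedances:
  R: Z = R = 11.1 Ω
  L: Z = jωL = j·6126·0.164 = 0 + j1005 Ω
  C: Z = 1/(jωC) = -j/(ω·C) = 0 - j7.7 Ω
Step 3 — Series combination: Z_total = R + L + C = 11.1 + j997 Ω = 997∠89.4° Ω.
Step 4 — Power factor: PF = cos(φ) = Re(Z)/|Z| = 11.1/997 = 0.01113.
Step 5 — Type: Im(Z) = 997 ⇒ lagging (phase φ = 89.4°).

PF = 0.01113 (lagging, φ = 89.4°)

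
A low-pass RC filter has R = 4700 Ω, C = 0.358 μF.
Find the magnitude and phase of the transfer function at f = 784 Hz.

Step 1 — Angular frequency: ω = 2π·784 = 4926 rad/s.
Step 2 — Transfer function: H(jω) = 1/(1 + jωRC).
Step 3 — Denominator: 1 + jωRC = 1 + j·4926·4700·3.58e-07 = 1 + j8.289.
Step 4 — H = 0.01435 - j0.1189.
Step 5 — Magnitude: |H| = 0.1198 (-18.4 dB); phase: φ = -83.1°.

|H| = 0.1198 (-18.4 dB), φ = -83.1°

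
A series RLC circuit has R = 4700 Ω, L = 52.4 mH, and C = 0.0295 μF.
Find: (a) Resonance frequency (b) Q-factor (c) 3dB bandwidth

Step 1 — Resonance condition Im(Z)=0 gives ω₀ = 1/√(LC).
Step 2 — ω₀ = 1/√(0.0524·2.95e-08) = 2.543e+04 rad/s.
Step 3 — f₀ = ω₀/(2π) = 4048 Hz.
Step 4 — Series Q: Q = ω₀L/R = 2.543e+04·0.0524/4700 = 0.2836.
Step 5 — 3dB bandwidth: Δω = ω₀/Q = 8.969e+04 rad/s; BW = Δω/(2π) = 1.428e+04 Hz.

(a) f₀ = 4048 Hz  (b) Q = 0.2836  (c) BW = 1.428e+04 Hz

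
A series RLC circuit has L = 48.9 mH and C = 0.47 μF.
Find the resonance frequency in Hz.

Step 1 — Resonance condition Im(Z)=0 gives ω₀ = 1/√(LC).
Step 2 — ω₀ = 1/√(0.0489·4.7e-07) = 6596 rad/s.
Step 3 — f₀ = ω₀/(2π) = 1050 Hz.

f₀ = 1050 Hz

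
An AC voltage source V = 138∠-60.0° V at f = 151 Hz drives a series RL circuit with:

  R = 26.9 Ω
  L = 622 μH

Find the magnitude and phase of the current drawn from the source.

Step 1 — Angular frequency: ω = 2π·f = 2π·151 = 948.8 rad/s.
Step 2 — Component impedances:
  R: Z = R = 26.9 Ω
  L: Z = jωL = j·948.8·0.000622 = 0 + j0.5901 Ω
Step 3 — Series combination: Z_total = R + L = 26.9 + j0.5901 Ω = 26.91∠1.3° Ω.
Step 4 — Source phasor: V = 138∠-60.0° V = 69 - j119.5 V.
Step 5 — Ohm's law: I = V / Z_total = (69 - j119.5) / (26.9 + j0.5901) = 2.466 - j4.497 A.
Step 6 — Convert to polar: |I| = 5.129 A, ∠I = -61.3°.

I = 5.129∠-61.3° A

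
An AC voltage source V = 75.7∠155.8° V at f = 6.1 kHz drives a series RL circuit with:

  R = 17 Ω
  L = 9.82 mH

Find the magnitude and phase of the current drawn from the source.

Step 1 — Angular frequency: ω = 2π·f = 2π·6100 = 3.833e+04 rad/s.
Step 2 — Component impedances:
  R: Z = R = 17 Ω
  L: Z = jωL = j·3.833e+04·0.00982 = 0 + j376.4 Ω
Step 3 — Series combination: Z_total = R + L = 17 + j376.4 Ω = 376.8∠87.4° Ω.
Step 4 — Source phasor: V = 75.7∠155.8° V = -69.05 + j31.03 V.
Step 5 — Ohm's law: I = V / Z_total = (-69.05 + j31.03) / (17 + j376.4) = 0.07401 + j0.1868 A.
Step 6 — Convert to polar: |I| = 0.2009 A, ∠I = 68.4°.

I = 0.2009∠68.4° A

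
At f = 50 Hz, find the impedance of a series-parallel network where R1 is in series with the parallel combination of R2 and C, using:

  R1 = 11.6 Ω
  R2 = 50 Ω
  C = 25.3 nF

Step 1 — Angular frequency: ω = 2π·f = 2π·50 = 314.2 rad/s.
Step 2 — Component impedances:
  R1: Z = R = 11.6 Ω
  R2: Z = R = 50 Ω
  C: Z = 1/(jωC) = -j/(ω·C) = 0 - j1.258e+05 Ω
Step 3 — Parallel branch: R2 || C = 1/(1/R2 + 1/C) = 50 - j0.01987 Ω.
Step 4 — Series with R1: Z_total = R1 + (R2 || C) = 61.6 - j0.01987 Ω = 61.6∠-0.0° Ω.

Z = 61.6 - j0.01987 Ω = 61.6∠-0.0° Ω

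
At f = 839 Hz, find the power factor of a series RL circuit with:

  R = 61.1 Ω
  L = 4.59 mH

Step 1 — Angular frequency: ω = 2π·f = 2π·839 = 5272 rad/s.
Step 2 — Component impedances:
  R: Z = R = 61.1 Ω
  L: Z = jωL = j·5272·0.00459 = 0 + j24.2 Ω
Step 3 — Series combination: Z_total = R + L = 61.1 + j24.2 Ω = 65.72∠21.6° Ω.
Step 4 — Power factor: PF = cos(φ) = Re(Z)/|Z| = 61.1/65.72 = 0.9297.
Step 5 — Type: Im(Z) = 24.2 ⇒ lagging (phase φ = 21.6°).

PF = 0.9297 (lagging, φ = 21.6°)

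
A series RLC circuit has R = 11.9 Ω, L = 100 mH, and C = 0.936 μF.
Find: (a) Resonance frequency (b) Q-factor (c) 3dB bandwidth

Step 1 — Resonance: ω₀ = 1/√(LC) = 1/√(0.1·9.36e-07) = 3269 rad/s.
Step 2 — f₀ = ω₀/(2π) = 520.2 Hz.
Step 3 — Series Q: Q = ω₀L/R = 3269·0.1/11.9 = 27.47.
Step 4 — Bandwidth: Δω = ω₀/Q = 119 rad/s; BW = Δω/(2π) = 18.94 Hz.

(a) f₀ = 520.2 Hz  (b) Q = 27.47  (c) BW = 18.94 Hz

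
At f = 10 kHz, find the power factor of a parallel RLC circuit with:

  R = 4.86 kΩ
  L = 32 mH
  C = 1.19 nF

Step 1 — Angular frequency: ω = 2π·f = 2π·1e+04 = 6.283e+04 rad/s.
Step 2 — Component impedances:
  R: Z = R = 4860 Ω
  L: Z = jωL = j·6.283e+04·0.032 = 0 + j2011 Ω
  C: Z = 1/(jωC) = -j/(ω·C) = 0 - j1.337e+04 Ω
Step 3 — Parallel combination: 1/Z_total = 1/R + 1/L + 1/C; Z_total = 931.4 + j1913 Ω = 2128∠64.0° Ω.
Step 4 — Power factor: PF = cos(φ) = Re(Z)/|Z| = 931.39/2127.6 = 0.4378.
Step 5 — Type: Im(Z) = 1913 ⇒ lagging (phase φ = 64.0°).

PF = 0.4378 (lagging, φ = 64.0°)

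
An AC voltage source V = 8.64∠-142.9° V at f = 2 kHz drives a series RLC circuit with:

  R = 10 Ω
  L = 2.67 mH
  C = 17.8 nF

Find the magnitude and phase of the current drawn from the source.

Step 1 — Angular frequency: ω = 2π·f = 2π·2000 = 1.257e+04 rad/s.
Step 2 — Component impedances:
  R: Z = R = 10 Ω
  L: Z = jωL = j·1.257e+04·0.00267 = 0 + j33.55 Ω
  C: Z = 1/(jωC) = -j/(ω·C) = 0 - j4471 Ω
Step 3 — Series combination: Z_total = R + L + C = 10 - j4437 Ω = 4437∠-89.9° Ω.
Step 4 — Source phasor: V = 8.64∠-142.9° V = -6.891 - j5.212 V.
Step 5 — Ohm's law: I = V / Z_total = (-6.891 - j5.212) / (10 - j4437) = 0.001171 - j0.001556 A.
Step 6 — Convert to polar: |I| = 0.001947 A, ∠I = -53.0°.

I = 0.001947∠-53.0° A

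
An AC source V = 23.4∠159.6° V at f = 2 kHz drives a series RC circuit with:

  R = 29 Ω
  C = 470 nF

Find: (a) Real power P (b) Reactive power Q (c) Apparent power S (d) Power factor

Step 1 — Angular frequency: ω = 2π·f = 2π·2000 = 1.257e+04 rad/s.
Step 2 — Component impedances:
  R: Z = R = 29 Ω
  C: Z = 1/(jωC) = -j/(ω·C) = 0 - j169.3 Ω
Step 3 — Series combination: Z_total = R + C = 29 - j169.3 Ω = 171.8∠-80.3° Ω.
Step 4 — Source phasor: V = 23.4∠159.6° V = -21.93 + j8.157 V.
Step 5 — Current: I = V / Z = -0.06836 - j0.1178 A = 0.1362∠-120.1° A.
Step 6 — Complex power: S = V·I* = 0.5381 - j3.142 VA.
Step 7 — Real power: P = Re(S) = 0.5381 W.
Step 8 — Reactive power: Q = Im(S) = -3.142 VAR.
Step 9 — Apparent power: |S| = 3.188 VA.
Step 10 — Power factor: PF = P/|S| = 0.1688 (leading).

(a) P = 0.5381 W  (b) Q = -3.142 VAR  (c) S = 3.188 VA  (d) PF = 0.1688 (leading)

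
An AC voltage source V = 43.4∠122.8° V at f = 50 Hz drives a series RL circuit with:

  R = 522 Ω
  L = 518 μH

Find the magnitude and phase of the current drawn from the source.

Step 1 — Angular frequency: ω = 2π·f = 2π·50 = 314.2 rad/s.
Step 2 — Component impedances:
  R: Z = R = 522 Ω
  L: Z = jωL = j·314.2·0.000518 = 0 + j0.1627 Ω
Step 3 — Series combination: Z_total = R + L = 522 + j0.1627 Ω = 522∠0.0° Ω.
Step 4 — Source phasor: V = 43.4∠122.8° V = -23.51 + j36.48 V.
Step 5 — Ohm's law: I = V / Z_total = (-23.51 + j36.48) / (522 + j0.1627) = -0.04502 + j0.0699 A.
Step 6 — Convert to polar: |I| = 0.08314 A, ∠I = 122.8°.

I = 0.08314∠122.8° A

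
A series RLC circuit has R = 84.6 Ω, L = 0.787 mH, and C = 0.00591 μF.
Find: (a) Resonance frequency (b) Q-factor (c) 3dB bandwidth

Step 1 — Resonance condition Im(Z)=0 gives ω₀ = 1/√(LC).
Step 2 — ω₀ = 1/√(0.000787·5.91e-09) = 4.637e+05 rad/s.
Step 3 — f₀ = ω₀/(2π) = 7.38e+04 Hz.
Step 4 — Series Q: Q = ω₀L/R = 4.637e+05·0.000787/84.6 = 4.313.
Step 5 — 3dB bandwidth: Δω = ω₀/Q = 1.075e+05 rad/s; BW = Δω/(2π) = 1.711e+04 Hz.

(a) f₀ = 7.38e+04 Hz  (b) Q = 4.313  (c) BW = 1.711e+04 Hz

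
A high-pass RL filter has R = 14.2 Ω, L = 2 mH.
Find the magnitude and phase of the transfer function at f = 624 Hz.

Step 1 — Angular frequency: ω = 2π·624 = 3921 rad/s.
Step 2 — Transfer function: H(jω) = jωL/(R + jωL).
Step 3 — Numerator jωL = j·7.841; denominator R + jωL = 14.2 + j7.841.
Step 4 — H = 0.2337 + j0.4232.
Step 5 — Magnitude: |H| = 0.4834 (-6.3 dB); phase: φ = 61.1°.

|H| = 0.4834 (-6.3 dB), φ = 61.1°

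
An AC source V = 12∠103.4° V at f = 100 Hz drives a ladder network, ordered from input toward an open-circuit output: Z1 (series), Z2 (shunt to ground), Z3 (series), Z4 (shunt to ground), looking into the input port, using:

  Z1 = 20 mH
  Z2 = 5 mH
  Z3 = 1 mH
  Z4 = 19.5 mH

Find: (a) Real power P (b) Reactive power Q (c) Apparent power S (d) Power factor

Step 1 — Angular frequency: ω = 2π·f = 2π·100 = 628.3 rad/s.
Step 2 — Component impedances:
  Z1: Z = jωL = j·628.3·0.02 = 0 + j12.57 Ω
  Z2: Z = jωL = j·628.3·0.005 = 0 + j3.142 Ω
  Z3: Z = jωL = j·628.3·0.001 = 0 + j0.6283 Ω
  Z4: Z = jωL = j·628.3·0.0195 = 0 + j12.25 Ω
Step 3 — Ladder network (open output): work backward from the far end, alternating series and parallel combinations. Z_in = 0 + j15.09 Ω = 15.09∠90.0° Ω.
Step 4 — Source phasor: V = 12∠103.4° V = -2.781 + j11.67 V.
Step 5 — Current: I = V / Z = 0.7735 + j0.1843 A = 0.7951∠13.4° A.
Step 6 — Complex power: S = V·I* = 0 + j9.542 VA.
Step 7 — Real power: P = Re(S) = 0 W.
Step 8 — Reactive power: Q = Im(S) = 9.542 VAR.
Step 9 — Apparent power: |S| = 9.542 VA.
Step 10 — Power factor: PF = P/|S| = 0 (lagging).

(a) P = 0 W  (b) Q = 9.542 VAR  (c) S = 9.542 VA  (d) PF = 0 (lagging)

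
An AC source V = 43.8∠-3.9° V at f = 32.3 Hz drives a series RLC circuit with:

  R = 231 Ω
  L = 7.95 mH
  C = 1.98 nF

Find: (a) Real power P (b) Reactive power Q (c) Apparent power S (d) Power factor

Step 1 — Angular frequency: ω = 2π·f = 2π·32.3 = 202.9 rad/s.
Step 2 — Component impedances:
  R: Z = R = 231 Ω
  L: Z = jωL = j·202.9·0.00795 = 0 + j1.613 Ω
  C: Z = 1/(jωC) = -j/(ω·C) = 0 - j2.489e+06 Ω
Step 3 — Series combination: Z_total = R + L + C = 231 - j2.489e+06 Ω = 2.489e+06∠-90.0° Ω.
Step 4 — Source phasor: V = 43.8∠-3.9° V = 43.7 - j2.979 V.
Step 5 — Current: I = V / Z = 1.199e-06 + j1.756e-05 A = 1.76e-05∠86.1° A.
Step 6 — Complex power: S = V·I* = 7.156e-08 - j0.0007709 VA.
Step 7 — Real power: P = Re(S) = 7.156e-08 W.
Step 8 — Reactive power: Q = Im(S) = -0.0007709 VAR.
Step 9 — Apparent power: |S| = 0.0007709 VA.
Step 10 — Power factor: PF = P/|S| = 9.282e-05 (leading).

(a) P = 7.156e-08 W  (b) Q = -0.0007709 VAR  (c) S = 0.0007709 VA  (d) PF = 9.282e-05 (leading)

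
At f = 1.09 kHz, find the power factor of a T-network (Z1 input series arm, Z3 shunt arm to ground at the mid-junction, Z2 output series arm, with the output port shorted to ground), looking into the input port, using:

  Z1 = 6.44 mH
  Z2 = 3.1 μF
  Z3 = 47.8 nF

Step 1 — Angular frequency: ω = 2π·f = 2π·1090 = 6849 rad/s.
Step 2 — Component impedances:
  Z1: Z = jωL = j·6849·0.00644 = 0 + j44.11 Ω
  Z2: Z = 1/(jωC) = -j/(ω·C) = 0 - j47.1 Ω
  Z3: Z = 1/(jωC) = -j/(ω·C) = 0 - j3055 Ω
Step 3 — With the output port shorted to ground, the output series arm Z2 runs from the junction to ground; the shunt arm Z3 also runs from the junction to ground. They appear in parallel: Z3 || Z2 = 0 - j46.39 Ω.
Step 4 — Series with input arm Z1: Z_in = Z1 + (Z3 || Z2) = 0 - j2.281 Ω = 2.281∠-90.0° Ω.
Step 5 — Power factor: PF = cos(φ) = Re(Z)/|Z| = 0/2.281 = 0.
Step 6 — Type: Im(Z) = -2.281 ⇒ leading (phase φ = -90.0°).

PF = 0 (leading, φ = -90.0°)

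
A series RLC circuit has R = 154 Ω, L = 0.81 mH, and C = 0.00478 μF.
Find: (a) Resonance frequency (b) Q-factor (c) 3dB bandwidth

Step 1 — Resonance: ω₀ = 1/√(LC) = 1/√(0.00081·4.78e-09) = 5.082e+05 rad/s.
Step 2 — f₀ = ω₀/(2π) = 8.088e+04 Hz.
Step 3 — Series Q: Q = ω₀L/R = 5.082e+05·0.00081/154 = 2.673.
Step 4 — Bandwidth: Δω = ω₀/Q = 1.901e+05 rad/s; BW = Δω/(2π) = 3.026e+04 Hz.

(a) f₀ = 8.088e+04 Hz  (b) Q = 2.673  (c) BW = 3.026e+04 Hz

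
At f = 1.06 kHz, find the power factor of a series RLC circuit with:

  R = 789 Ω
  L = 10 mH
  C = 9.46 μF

Step 1 — Angular frequency: ω = 2π·f = 2π·1060 = 6660 rad/s.
Step 2 — Component impedances:
  R: Z = R = 789 Ω
  L: Z = jωL = j·6660·0.01 = 0 + j66.6 Ω
  C: Z = 1/(jωC) = -j/(ω·C) = 0 - j15.87 Ω
Step 3 — Series combination: Z_total = R + L + C = 789 + j50.73 Ω = 790.6∠3.7° Ω.
Step 4 — Power factor: PF = cos(φ) = Re(Z)/|Z| = 789/790.63 = 0.9979.
Step 5 — Type: Im(Z) = 50.73 ⇒ lagging (phase φ = 3.7°).

PF = 0.9979 (lagging, φ = 3.7°)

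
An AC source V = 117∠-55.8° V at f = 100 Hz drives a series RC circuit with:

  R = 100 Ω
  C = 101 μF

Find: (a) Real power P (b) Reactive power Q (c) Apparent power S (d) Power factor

Step 1 — Angular frequency: ω = 2π·f = 2π·100 = 628.3 rad/s.
Step 2 — Component impedances:
  R: Z = R = 100 Ω
  C: Z = 1/(jωC) = -j/(ω·C) = 0 - j15.76 Ω
Step 3 — Series combination: Z_total = R + C = 100 - j15.76 Ω = 101.2∠-9.0° Ω.
Step 4 — Source phasor: V = 117∠-55.8° V = 65.76 - j96.77 V.
Step 5 — Current: I = V / Z = 0.7905 - j0.8431 A = 1.156∠-46.8° A.
Step 6 — Complex power: S = V·I* = 133.6 - j21.05 VA.
Step 7 — Real power: P = Re(S) = 133.6 W.
Step 8 — Reactive power: Q = Im(S) = -21.05 VAR.
Step 9 — Apparent power: |S| = 135.2 VA.
Step 10 — Power factor: PF = P/|S| = 0.9878 (leading).

(a) P = 133.6 W  (b) Q = -21.05 VAR  (c) S = 135.2 VA  (d) PF = 0.9878 (leading)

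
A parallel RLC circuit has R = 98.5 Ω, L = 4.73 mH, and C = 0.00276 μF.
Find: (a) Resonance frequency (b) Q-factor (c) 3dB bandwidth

Step 1 — Resonance: ω₀ = 1/√(LC) = 1/√(0.00473·2.76e-09) = 2.768e+05 rad/s.
Step 2 — f₀ = ω₀/(2π) = 4.405e+04 Hz.
Step 3 — Parallel Q: Q = R/(ω₀L) = 98.5/(2.768e+05·0.00473) = 0.07524.
Step 4 — Bandwidth: Δω = ω₀/Q = 3.678e+06 rad/s; BW = Δω/(2π) = 5.854e+05 Hz.

(a) f₀ = 4.405e+04 Hz  (b) Q = 0.07524  (c) BW = 5.854e+05 Hz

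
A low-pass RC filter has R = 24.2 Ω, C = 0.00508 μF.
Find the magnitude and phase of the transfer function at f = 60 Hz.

Step 1 — Angular frequency: ω = 2π·60 = 377 rad/s.
Step 2 — Transfer function: H(jω) = 1/(1 + jωRC).
Step 3 — Denominator: 1 + jωRC = 1 + j·377·24.2·5.08e-09 = 1 + j4.635e-05.
Step 4 — H = 1 - j4.635e-05.
Step 5 — Magnitude: |H| = 1 (-0.0 dB); phase: φ = -0.0°.

|H| = 1 (-0.0 dB), φ = -0.0°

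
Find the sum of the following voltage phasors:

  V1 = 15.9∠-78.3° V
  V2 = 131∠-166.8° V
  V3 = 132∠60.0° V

Step 1 — Convert each phasor to rectangular form:
  V1 = 15.9·(cos(-78.3°) + j·sin(-78.3°)) = 3.224 - j15.57 V
  V2 = 131·(cos(-166.8°) + j·sin(-166.8°)) = -127.5 - j29.91 V
  V3 = 132·(cos(60.0°) + j·sin(60.0°)) = 66 + j114.3 V
Step 2 — Sum components: V_total = -58.31 + j68.83 V.
Step 3 — Convert to polar: |V_total| = 90.21 V, ∠V_total = 130.3°.

V_total = 90.21∠130.3° V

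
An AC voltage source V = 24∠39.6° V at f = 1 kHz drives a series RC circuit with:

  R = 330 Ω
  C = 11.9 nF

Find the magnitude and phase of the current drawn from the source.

Step 1 — Angular frequency: ω = 2π·f = 2π·1000 = 6283 rad/s.
Step 2 — Component impedances:
  R: Z = R = 330 Ω
  C: Z = 1/(jωC) = -j/(ω·C) = 0 - j1.337e+04 Ω
Step 3 — Series combination: Z_total = R + C = 330 - j1.337e+04 Ω = 1.338e+04∠-88.6° Ω.
Step 4 — Source phasor: V = 24∠39.6° V = 18.49 + j15.3 V.
Step 5 — Ohm's law: I = V / Z_total = (18.49 + j15.3) / (330 - j1.337e+04) = -0.001109 + j0.00141 A.
Step 6 — Convert to polar: |I| = 0.001794 A, ∠I = 128.2°.

I = 0.001794∠128.2° A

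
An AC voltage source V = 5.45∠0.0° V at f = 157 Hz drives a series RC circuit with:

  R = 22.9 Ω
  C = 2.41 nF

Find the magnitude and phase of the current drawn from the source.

Step 1 — Angular frequency: ω = 2π·f = 2π·157 = 986.5 rad/s.
Step 2 — Component impedances:
  R: Z = R = 22.9 Ω
  C: Z = 1/(jωC) = -j/(ω·C) = 0 - j4.206e+05 Ω
Step 3 — Series combination: Z_total = R + C = 22.9 - j4.206e+05 Ω = 4.206e+05∠-90.0° Ω.
Step 4 — Source phasor: V = 5.45∠0.0° V = 5.45 V.
Step 5 — Ohm's law: I = V / Z_total = (5.45) / (22.9 - j4.206e+05) = 7.054e-10 + j1.296e-05 A.
Step 6 — Convert to polar: |I| = 1.296e-05 A, ∠I = 90.0°.

I = 1.296e-05∠90.0° A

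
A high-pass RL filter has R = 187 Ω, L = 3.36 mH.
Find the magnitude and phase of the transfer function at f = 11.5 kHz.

Step 1 — Angular frequency: ω = 2π·1.15e+04 = 7.226e+04 rad/s.
Step 2 — Transfer function: H(jω) = jωL/(R + jωL).
Step 3 — Numerator jωL = j·242.8; denominator R + jωL = 187 + j242.8.
Step 4 — H = 0.6276 + j0.4834.
Step 5 — Magnitude: |H| = 0.7922 (-2.0 dB); phase: φ = 37.6°.

|H| = 0.7922 (-2.0 dB), φ = 37.6°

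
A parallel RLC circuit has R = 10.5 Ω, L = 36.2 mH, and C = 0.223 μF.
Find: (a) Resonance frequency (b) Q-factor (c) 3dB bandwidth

Step 1 — Resonance: ω₀ = 1/√(LC) = 1/√(0.0362·2.23e-07) = 1.113e+04 rad/s.
Step 2 — f₀ = ω₀/(2π) = 1771 Hz.
Step 3 — Parallel Q: Q = R/(ω₀L) = 10.5/(1.113e+04·0.0362) = 0.02606.
Step 4 — Bandwidth: Δω = ω₀/Q = 4.271e+05 rad/s; BW = Δω/(2π) = 6.797e+04 Hz.

(a) f₀ = 1771 Hz  (b) Q = 0.02606  (c) BW = 6.797e+04 Hz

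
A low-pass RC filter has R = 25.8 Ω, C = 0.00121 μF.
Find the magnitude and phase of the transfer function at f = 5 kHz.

Step 1 — Angular frequency: ω = 2π·5000 = 3.142e+04 rad/s.
Step 2 — Transfer function: H(jω) = 1/(1 + jωRC).
Step 3 — Denominator: 1 + jωRC = 1 + j·3.142e+04·25.8·1.21e-09 = 1 + j0.0009807.
Step 4 — H = 1 - j0.0009807.
Step 5 — Magnitude: |H| = 1 (-0.0 dB); phase: φ = -0.1°.

|H| = 1 (-0.0 dB), φ = -0.1°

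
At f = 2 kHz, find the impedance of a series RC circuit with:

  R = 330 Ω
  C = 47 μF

Step 1 — Angular frequency: ω = 2π·f = 2π·2000 = 1.257e+04 rad/s.
Step 2 — Component impedances:
  R: Z = R = 330 Ω
  C: Z = 1/(jωC) = -j/(ω·C) = 0 - j1.693 Ω
Step 3 — Series combination: Z_total = R + C = 330 - j1.693 Ω = 330∠-0.3° Ω.

Z = 330 - j1.693 Ω = 330∠-0.3° Ω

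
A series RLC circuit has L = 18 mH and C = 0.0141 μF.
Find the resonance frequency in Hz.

Step 1 — Resonance condition Im(Z)=0 gives ω₀ = 1/√(LC).
Step 2 — ω₀ = 1/√(0.018·1.41e-08) = 6.277e+04 rad/s.
Step 3 — f₀ = ω₀/(2π) = 9990 Hz.

f₀ = 9990 Hz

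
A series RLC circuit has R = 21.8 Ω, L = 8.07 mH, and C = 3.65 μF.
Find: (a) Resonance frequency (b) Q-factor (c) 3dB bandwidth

Step 1 — Resonance: ω₀ = 1/√(LC) = 1/√(0.00807·3.65e-06) = 5827 rad/s.
Step 2 — f₀ = ω₀/(2π) = 927.3 Hz.
Step 3 — Series Q: Q = ω₀L/R = 5827·0.00807/21.8 = 2.157.
Step 4 — Bandwidth: Δω = ω₀/Q = 2701 rad/s; BW = Δω/(2π) = 429.9 Hz.

(a) f₀ = 927.3 Hz  (b) Q = 2.157  (c) BW = 429.9 Hz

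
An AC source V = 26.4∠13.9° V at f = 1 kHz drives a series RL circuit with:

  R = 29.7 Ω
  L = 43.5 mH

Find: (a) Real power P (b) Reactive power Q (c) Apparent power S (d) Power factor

Step 1 — Angular frequency: ω = 2π·f = 2π·1000 = 6283 rad/s.
Step 2 — Component impedances:
  R: Z = R = 29.7 Ω
  L: Z = jωL = j·6283·0.0435 = 0 + j273.3 Ω
Step 3 — Series combination: Z_total = R + L = 29.7 + j273.3 Ω = 274.9∠83.8° Ω.
Step 4 — Source phasor: V = 26.4∠13.9° V = 25.63 + j6.342 V.
Step 5 — Current: I = V / Z = 0.033 - j0.09018 A = 0.09603∠-69.9° A.
Step 6 — Complex power: S = V·I* = 0.2739 + j2.52 VA.
Step 7 — Real power: P = Re(S) = 0.2739 W.
Step 8 — Reactive power: Q = Im(S) = 2.52 VAR.
Step 9 — Apparent power: |S| = 2.535 VA.
Step 10 — Power factor: PF = P/|S| = 0.108 (lagging).

(a) P = 0.2739 W  (b) Q = 2.52 VAR  (c) S = 2.535 VA  (d) PF = 0.108 (lagging)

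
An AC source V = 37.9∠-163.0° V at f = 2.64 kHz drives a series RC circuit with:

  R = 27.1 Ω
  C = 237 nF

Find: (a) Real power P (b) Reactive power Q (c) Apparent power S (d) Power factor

Step 1 — Angular frequency: ω = 2π·f = 2π·2640 = 1.659e+04 rad/s.
Step 2 — Component impedances:
  R: Z = R = 27.1 Ω
  C: Z = 1/(jωC) = -j/(ω·C) = 0 - j254.4 Ω
Step 3 — Series combination: Z_total = R + C = 27.1 - j254.4 Ω = 255.8∠-83.9° Ω.
Step 4 — Source phasor: V = 37.9∠-163.0° V = -36.24 - j11.08 V.
Step 5 — Current: I = V / Z = 0.02806 - j0.1455 A = 0.1482∠-79.1° A.
Step 6 — Complex power: S = V·I* = 0.5949 - j5.584 VA.
Step 7 — Real power: P = Re(S) = 0.5949 W.
Step 8 — Reactive power: Q = Im(S) = -5.584 VAR.
Step 9 — Apparent power: |S| = 5.615 VA.
Step 10 — Power factor: PF = P/|S| = 0.1059 (leading).

(a) P = 0.5949 W  (b) Q = -5.584 VAR  (c) S = 5.615 VA  (d) PF = 0.1059 (leading)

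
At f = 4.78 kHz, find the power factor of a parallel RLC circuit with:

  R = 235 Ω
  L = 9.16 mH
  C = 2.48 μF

Step 1 — Angular frequency: ω = 2π·f = 2π·4780 = 3.003e+04 rad/s.
Step 2 — Component impedances:
  R: Z = R = 235 Ω
  L: Z = jωL = j·3.003e+04·0.00916 = 0 + j275.1 Ω
  C: Z = 1/(jωC) = -j/(ω·C) = 0 - j13.43 Ω
Step 3 — Parallel combination: 1/Z_total = 1/R + 1/L + 1/C; Z_total = 0.8447 - j14.06 Ω = 14.09∠-86.6° Ω.
Step 4 — Power factor: PF = cos(φ) = Re(Z)/|Z| = 0.8447/14.09 = 0.05995.
Step 5 — Type: Im(Z) = -14.06 ⇒ leading (phase φ = -86.6°).

PF = 0.05995 (leading, φ = -86.6°)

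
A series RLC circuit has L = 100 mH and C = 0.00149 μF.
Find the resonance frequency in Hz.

Step 1 — Resonance condition Im(Z)=0 gives ω₀ = 1/√(LC).
Step 2 — ω₀ = 1/√(0.1·1.49e-09) = 8.192e+04 rad/s.
Step 3 — f₀ = ω₀/(2π) = 1.304e+04 Hz.

f₀ = 1.304e+04 Hz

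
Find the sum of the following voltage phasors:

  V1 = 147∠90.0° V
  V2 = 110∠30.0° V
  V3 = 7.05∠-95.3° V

Step 1 — Convert each phasor to rectangular form:
  V1 = 147·(cos(90.0°) + j·sin(90.0°)) = 0 + j147 V
  V2 = 110·(cos(30.0°) + j·sin(30.0°)) = 95.26 + j55 V
  V3 = 7.05·(cos(-95.3°) + j·sin(-95.3°)) = -0.6512 - j7.02 V
Step 2 — Sum components: V_total = 94.61 + j195 V.
Step 3 — Convert to polar: |V_total| = 216.7 V, ∠V_total = 64.1°.

V_total = 216.7∠64.1° V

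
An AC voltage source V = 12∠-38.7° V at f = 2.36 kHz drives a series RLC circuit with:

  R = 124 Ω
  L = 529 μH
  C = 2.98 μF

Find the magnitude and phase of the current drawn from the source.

Step 1 — Angular frequency: ω = 2π·f = 2π·2360 = 1.483e+04 rad/s.
Step 2 — Component impedances:
  R: Z = R = 124 Ω
  L: Z = jωL = j·1.483e+04·0.000529 = 0 + j7.844 Ω
  C: Z = 1/(jωC) = -j/(ω·C) = 0 - j22.63 Ω
Step 3 — Series combination: Z_total = R + L + C = 124 - j14.79 Ω = 124.9∠-6.8° Ω.
Step 4 — Source phasor: V = 12∠-38.7° V = 9.365 - j7.503 V.
Step 5 — Ohm's law: I = V / Z_total = (9.365 - j7.503) / (124 - j14.79) = 0.08158 - j0.05078 A.
Step 6 — Convert to polar: |I| = 0.09609 A, ∠I = -31.9°.

I = 0.09609∠-31.9° A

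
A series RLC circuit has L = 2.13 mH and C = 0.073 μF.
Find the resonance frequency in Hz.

Step 1 — Resonance condition Im(Z)=0 gives ω₀ = 1/√(LC).
Step 2 — ω₀ = 1/√(0.00213·7.3e-08) = 8.02e+04 rad/s.
Step 3 — f₀ = ω₀/(2π) = 1.276e+04 Hz.

f₀ = 1.276e+04 Hz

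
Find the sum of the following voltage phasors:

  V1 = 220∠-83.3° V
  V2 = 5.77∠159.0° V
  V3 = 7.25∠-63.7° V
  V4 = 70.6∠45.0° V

Step 1 — Convert each phasor to rectangular form:
  V1 = 220·(cos(-83.3°) + j·sin(-83.3°)) = 25.67 - j218.5 V
  V2 = 5.77·(cos(159.0°) + j·sin(159.0°)) = -5.387 + j2.068 V
  V3 = 7.25·(cos(-63.7°) + j·sin(-63.7°)) = 3.212 - j6.5 V
  V4 = 70.6·(cos(45.0°) + j·sin(45.0°)) = 49.92 + j49.92 V
Step 2 — Sum components: V_total = 73.41 - j173 V.
Step 3 — Convert to polar: |V_total| = 187.9 V, ∠V_total = -67.0°.

V_total = 187.9∠-67.0° V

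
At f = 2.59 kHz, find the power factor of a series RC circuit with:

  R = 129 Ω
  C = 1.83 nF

Step 1 — Angular frequency: ω = 2π·f = 2π·2590 = 1.627e+04 rad/s.
Step 2 — Component impedances:
  R: Z = R = 129 Ω
  C: Z = 1/(jωC) = -j/(ω·C) = 0 - j3.358e+04 Ω
Step 3 — Series combination: Z_total = R + C = 129 - j3.358e+04 Ω = 3.358e+04∠-89.8° Ω.
Step 4 — Power factor: PF = cos(φ) = Re(Z)/|Z| = 129/3.358e+04 = 0.003842.
Step 5 — Type: Im(Z) = -3.358e+04 ⇒ leading (phase φ = -89.8°).

PF = 0.003842 (leading, φ = -89.8°)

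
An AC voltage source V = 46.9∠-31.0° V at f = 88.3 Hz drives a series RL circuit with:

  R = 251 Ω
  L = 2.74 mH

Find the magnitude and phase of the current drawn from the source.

Step 1 — Angular frequency: ω = 2π·f = 2π·88.3 = 554.8 rad/s.
Step 2 — Component impedances:
  R: Z = R = 251 Ω
  L: Z = jωL = j·554.8·0.00274 = 0 + j1.52 Ω
Step 3 — Series combination: Z_total = R + L = 251 + j1.52 Ω = 251∠0.3° Ω.
Step 4 — Source phasor: V = 46.9∠-31.0° V = 40.2 - j24.16 V.
Step 5 — Ohm's law: I = V / Z_total = (40.2 - j24.16) / (251 + j1.52) = 0.1596 - j0.0972 A.
Step 6 — Convert to polar: |I| = 0.1868 A, ∠I = -31.3°.

I = 0.1868∠-31.3° A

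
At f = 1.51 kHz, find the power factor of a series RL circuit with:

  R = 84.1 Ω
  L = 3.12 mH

Step 1 — Angular frequency: ω = 2π·f = 2π·1510 = 9488 rad/s.
Step 2 — Component impedances:
  R: Z = R = 84.1 Ω
  L: Z = jωL = j·9488·0.00312 = 0 + j29.6 Ω
Step 3 — Series combination: Z_total = R + L = 84.1 + j29.6 Ω = 89.16∠19.4° Ω.
Step 4 — Power factor: PF = cos(φ) = Re(Z)/|Z| = 84.1/89.157 = 0.9433.
Step 5 — Type: Im(Z) = 29.6 ⇒ lagging (phase φ = 19.4°).

PF = 0.9433 (lagging, φ = 19.4°)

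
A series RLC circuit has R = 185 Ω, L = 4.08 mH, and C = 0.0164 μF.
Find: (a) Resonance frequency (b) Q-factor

Step 1 — Resonance condition Im(Z)=0 gives ω₀ = 1/√(LC).
Step 2 — ω₀ = 1/√(0.00408·1.64e-08) = 1.222e+05 rad/s.
Step 3 — f₀ = ω₀/(2π) = 1.946e+04 Hz.
Step 4 — Series Q: Q = ω₀L/R = 1.222e+05·0.00408/185 = 2.696.

(a) f₀ = 1.946e+04 Hz  (b) Q = 2.696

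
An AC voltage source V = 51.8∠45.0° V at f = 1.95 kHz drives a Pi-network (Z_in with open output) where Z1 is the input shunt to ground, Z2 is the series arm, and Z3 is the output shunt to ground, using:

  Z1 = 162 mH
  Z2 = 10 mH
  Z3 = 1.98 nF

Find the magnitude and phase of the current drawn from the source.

Step 1 — Angular frequency: ω = 2π·f = 2π·1950 = 1.225e+04 rad/s.
Step 2 — Component impedances:
  Z1: Z = jωL = j·1.225e+04·0.162 = 0 + j1985 Ω
  Z2: Z = jωL = j·1.225e+04·0.01 = 0 + j122.5 Ω
  Z3: Z = 1/(jωC) = -j/(ω·C) = 0 - j4.122e+04 Ω
Step 3 — With open output, the series arm Z2 and the output shunt Z3 appear in series to ground: Z2 + Z3 = 0 - j4.11e+04 Ω.
Step 4 — Parallel with input shunt Z1: Z_in = Z1 || (Z2 + Z3) = 0 + j2086 Ω = 2086∠90.0° Ω.
Step 5 — Source phasor: V = 51.8∠45.0° V = 36.63 + j36.63 V.
Step 6 — Ohm's law: I = V / Z_total = (36.63 + j36.63) / (0 + j2086) = 0.01756 - j0.01756 A.
Step 7 — Convert to polar: |I| = 0.02484 A, ∠I = -45.0°.

I = 0.02484∠-45.0° A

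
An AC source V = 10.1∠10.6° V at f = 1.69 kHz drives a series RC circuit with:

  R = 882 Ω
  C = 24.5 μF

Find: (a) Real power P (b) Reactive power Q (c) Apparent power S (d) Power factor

Step 1 — Angular frequency: ω = 2π·f = 2π·1690 = 1.062e+04 rad/s.
Step 2 — Component impedances:
  R: Z = R = 882 Ω
  C: Z = 1/(jωC) = -j/(ω·C) = 0 - j3.844 Ω
Step 3 — Series combination: Z_total = R + C = 882 - j3.844 Ω = 882∠-0.2° Ω.
Step 4 — Source phasor: V = 10.1∠10.6° V = 9.928 + j1.858 V.
Step 5 — Current: I = V / Z = 0.01125 + j0.002155 A = 0.01145∠10.8° A.
Step 6 — Complex power: S = V·I* = 0.1157 - j0.000504 VA.
Step 7 — Real power: P = Re(S) = 0.1157 W.
Step 8 — Reactive power: Q = Im(S) = -0.000504 VAR.
Step 9 — Apparent power: |S| = 0.1157 VA.
Step 10 — Power factor: PF = P/|S| = 1 (leading).

(a) P = 0.1157 W  (b) Q = -0.000504 VAR  (c) S = 0.1157 VA  (d) PF = 1 (leading)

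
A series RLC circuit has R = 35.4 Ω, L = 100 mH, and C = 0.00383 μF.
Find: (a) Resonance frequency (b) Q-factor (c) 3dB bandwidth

Step 1 — Resonance condition Im(Z)=0 gives ω₀ = 1/√(LC).
Step 2 — ω₀ = 1/√(0.1·3.83e-09) = 5.11e+04 rad/s.
Step 3 — f₀ = ω₀/(2π) = 8132 Hz.
Step 4 — Series Q: Q = ω₀L/R = 5.11e+04·0.1/35.4 = 144.3.
Step 5 — 3dB bandwidth: Δω = ω₀/Q = 354 rad/s; BW = Δω/(2π) = 56.34 Hz.

(a) f₀ = 8132 Hz  (b) Q = 144.3  (c) BW = 56.34 Hz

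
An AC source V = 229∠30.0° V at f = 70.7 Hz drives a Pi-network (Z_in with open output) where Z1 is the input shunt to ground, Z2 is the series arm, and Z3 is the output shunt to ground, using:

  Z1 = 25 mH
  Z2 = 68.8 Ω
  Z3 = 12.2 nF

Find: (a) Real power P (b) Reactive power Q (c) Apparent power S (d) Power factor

Step 1 — Angular frequency: ω = 2π·f = 2π·70.7 = 444.2 rad/s.
Step 2 — Component impedances:
  Z1: Z = jωL = j·444.2·0.025 = 0 + j11.11 Ω
  Z2: Z = R = 68.8 Ω
  Z3: Z = 1/(jωC) = -j/(ω·C) = 0 - j1.845e+05 Ω
Step 3 — With open output, the series arm Z2 and the output shunt Z3 appear in series to ground: Z2 + Z3 = 68.8 - j1.845e+05 Ω.
Step 4 — Parallel with input shunt Z1: Z_in = Z1 || (Z2 + Z3) = 2.493e-07 + j11.11 Ω = 11.11∠90.0° Ω.
Step 5 — Source phasor: V = 229∠30.0° V = 198.3 + j114.5 V.
Step 6 — Current: I = V / Z = 10.31 - j17.86 A = 20.62∠-60.0° A.
Step 7 — Complex power: S = V·I* = 0.000106 + j4722 VA.
Step 8 — Real power: P = Re(S) = 0.000106 W.
Step 9 — Reactive power: Q = Im(S) = 4722 VAR.
Step 10 — Apparent power: |S| = 4722 VA.
Step 11 — Power factor: PF = P/|S| = 2.244e-08 (lagging).

(a) P = 0.000106 W  (b) Q = 4722 VAR  (c) S = 4722 VA  (d) PF = 2.244e-08 (lagging)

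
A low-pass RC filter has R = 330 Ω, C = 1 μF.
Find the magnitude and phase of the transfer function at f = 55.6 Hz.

Step 1 — Angular frequency: ω = 2π·55.6 = 349.3 rad/s.
Step 2 — Transfer function: H(jω) = 1/(1 + jωRC).
Step 3 — Denominator: 1 + jωRC = 1 + j·349.3·330·1e-06 = 1 + j0.1153.
Step 4 — H = 0.9869 - j0.1138.
Step 5 — Magnitude: |H| = 0.9934 (-0.1 dB); phase: φ = -6.6°.

|H| = 0.9934 (-0.1 dB), φ = -6.6°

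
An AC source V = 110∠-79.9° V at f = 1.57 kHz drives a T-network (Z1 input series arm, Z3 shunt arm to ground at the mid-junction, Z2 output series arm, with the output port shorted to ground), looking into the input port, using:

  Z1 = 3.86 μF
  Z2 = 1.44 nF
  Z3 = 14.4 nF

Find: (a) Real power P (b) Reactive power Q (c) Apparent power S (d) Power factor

Step 1 — Angular frequency: ω = 2π·f = 2π·1570 = 9865 rad/s.
Step 2 — Component impedances:
  Z1: Z = 1/(jωC) = -j/(ω·C) = 0 - j26.26 Ω
  Z2: Z = 1/(jωC) = -j/(ω·C) = 0 - j7.04e+04 Ω
  Z3: Z = 1/(jωC) = -j/(ω·C) = 0 - j7040 Ω
Step 3 — With the output port shorted to ground, the output series arm Z2 runs from the junction to ground; the shunt arm Z3 also runs from the junction to ground. They appear in parallel: Z3 || Z2 = 0 - j6400 Ω.
Step 4 — Series with input arm Z1: Z_in = Z1 + (Z3 || Z2) = 0 - j6426 Ω = 6426∠-90.0° Ω.
Step 5 — Source phasor: V = 110∠-79.9° V = 19.29 - j108.3 V.
Step 6 — Current: I = V / Z = 0.01685 + j0.003002 A = 0.01712∠10.1° A.
Step 7 — Complex power: S = V·I* = 0 - j1.883 VA.
Step 8 — Real power: P = Re(S) = 0 W.
Step 9 — Reactive power: Q = Im(S) = -1.883 VAR.
Step 10 — Apparent power: |S| = 1.883 VA.
Step 11 — Power factor: PF = P/|S| = 0 (leading).

(a) P = 0 W  (b) Q = -1.883 VAR  (c) S = 1.883 VA  (d) PF = 0 (leading)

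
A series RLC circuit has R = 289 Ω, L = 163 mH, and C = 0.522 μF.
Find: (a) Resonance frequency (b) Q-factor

Step 1 — Resonance condition Im(Z)=0 gives ω₀ = 1/√(LC).
Step 2 — ω₀ = 1/√(0.163·5.22e-07) = 3428 rad/s.
Step 3 — f₀ = ω₀/(2π) = 545.6 Hz.
Step 4 — Series Q: Q = ω₀L/R = 3428·0.163/289 = 1.934.

(a) f₀ = 545.6 Hz  (b) Q = 1.934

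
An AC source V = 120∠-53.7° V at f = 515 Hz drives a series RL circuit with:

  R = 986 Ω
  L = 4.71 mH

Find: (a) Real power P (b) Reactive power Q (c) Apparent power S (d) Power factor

Step 1 — Angular frequency: ω = 2π·f = 2π·515 = 3236 rad/s.
Step 2 — Component impedances:
  R: Z = R = 986 Ω
  L: Z = jωL = j·3236·0.00471 = 0 + j15.24 Ω
Step 3 — Series combination: Z_total = R + L = 986 + j15.24 Ω = 986.1∠0.9° Ω.
Step 4 — Source phasor: V = 120∠-53.7° V = 71.04 - j96.71 V.
Step 5 — Current: I = V / Z = 0.07052 - j0.09917 A = 0.1217∠-54.6° A.
Step 6 — Complex power: S = V·I* = 14.6 + j0.2257 VA.
Step 7 — Real power: P = Re(S) = 14.6 W.
Step 8 — Reactive power: Q = Im(S) = 0.2257 VAR.
Step 9 — Apparent power: |S| = 14.6 VA.
Step 10 — Power factor: PF = P/|S| = 0.9999 (lagging).

(a) P = 14.6 W  (b) Q = 0.2257 VAR  (c) S = 14.6 VA  (d) PF = 0.9999 (lagging)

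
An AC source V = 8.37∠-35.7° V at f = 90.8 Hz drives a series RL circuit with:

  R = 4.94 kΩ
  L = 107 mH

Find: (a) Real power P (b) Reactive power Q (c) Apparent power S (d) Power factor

Step 1 — Angular frequency: ω = 2π·f = 2π·90.8 = 570.5 rad/s.
Step 2 — Component impedances:
  R: Z = R = 4940 Ω
  L: Z = jωL = j·570.5·0.107 = 0 + j61.04 Ω
Step 3 — Series combination: Z_total = R + L = 4940 + j61.04 Ω = 4940∠0.7° Ω.
Step 4 — Source phasor: V = 8.37∠-35.7° V = 6.797 - j4.884 V.
Step 5 — Current: I = V / Z = 0.001364 - j0.001006 A = 0.001694∠-36.4° A.
Step 6 — Complex power: S = V·I* = 0.01418 + j0.0001752 VA.
Step 7 — Real power: P = Re(S) = 0.01418 W.
Step 8 — Reactive power: Q = Im(S) = 0.0001752 VAR.
Step 9 — Apparent power: |S| = 0.01418 VA.
Step 10 — Power factor: PF = P/|S| = 0.9999 (lagging).

(a) P = 0.01418 W  (b) Q = 0.0001752 VAR  (c) S = 0.01418 VA  (d) PF = 0.9999 (lagging)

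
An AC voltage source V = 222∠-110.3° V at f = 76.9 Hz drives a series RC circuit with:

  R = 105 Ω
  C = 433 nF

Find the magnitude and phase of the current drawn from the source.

Step 1 — Angular frequency: ω = 2π·f = 2π·76.9 = 483.2 rad/s.
Step 2 — Component impedances:
  R: Z = R = 105 Ω
  C: Z = 1/(jωC) = -j/(ω·C) = 0 - j4780 Ω
Step 3 — Series combination: Z_total = R + C = 105 - j4780 Ω = 4781∠-88.7° Ω.
Step 4 — Source phasor: V = 222∠-110.3° V = -77.02 - j208.2 V.
Step 5 — Ohm's law: I = V / Z_total = (-77.02 - j208.2) / (105 - j4780) = 0.04319 - j0.01706 A.
Step 6 — Convert to polar: |I| = 0.04643 A, ∠I = -21.6°.

I = 0.04643∠-21.6° A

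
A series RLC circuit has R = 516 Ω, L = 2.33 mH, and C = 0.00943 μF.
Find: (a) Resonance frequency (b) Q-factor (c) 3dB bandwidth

Step 1 — Resonance condition Im(Z)=0 gives ω₀ = 1/√(LC).
Step 2 — ω₀ = 1/√(0.00233·9.43e-09) = 2.133e+05 rad/s.
Step 3 — f₀ = ω₀/(2π) = 3.395e+04 Hz.
Step 4 — Series Q: Q = ω₀L/R = 2.133e+05·0.00233/516 = 0.9633.
Step 5 — 3dB bandwidth: Δω = ω₀/Q = 2.215e+05 rad/s; BW = Δω/(2π) = 3.525e+04 Hz.

(a) f₀ = 3.395e+04 Hz  (b) Q = 0.9633  (c) BW = 3.525e+04 Hz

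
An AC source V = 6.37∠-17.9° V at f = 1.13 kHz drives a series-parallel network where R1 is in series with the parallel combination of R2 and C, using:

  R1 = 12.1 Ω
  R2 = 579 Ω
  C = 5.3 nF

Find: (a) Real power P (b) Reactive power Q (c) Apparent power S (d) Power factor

Step 1 — Angular frequency: ω = 2π·f = 2π·1130 = 7100 rad/s.
Step 2 — Component impedances:
  R1: Z = R = 12.1 Ω
  R2: Z = R = 579 Ω
  C: Z = 1/(jωC) = -j/(ω·C) = 0 - j2.657e+04 Ω
Step 3 — Parallel branch: R2 || C = 1/(1/R2 + 1/C) = 578.7 - j12.61 Ω.
Step 4 — Series with R1: Z_total = R1 + (R2 || C) = 590.8 - j12.61 Ω = 591∠-1.2° Ω.
Step 5 — Source phasor: V = 6.37∠-17.9° V = 6.062 - j1.958 V.
Step 6 — Current: I = V / Z = 0.01033 - j0.003093 A = 0.01078∠-16.7° A.
Step 7 — Complex power: S = V·I* = 0.06865 - j0.001465 VA.
Step 8 — Real power: P = Re(S) = 0.06865 W.
Step 9 — Reactive power: Q = Im(S) = -0.001465 VAR.
Step 10 — Apparent power: |S| = 0.06866 VA.
Step 11 — Power factor: PF = P/|S| = 0.9998 (leading).

(a) P = 0.06865 W  (b) Q = -0.001465 VAR  (c) S = 0.06866 VA  (d) PF = 0.9998 (leading)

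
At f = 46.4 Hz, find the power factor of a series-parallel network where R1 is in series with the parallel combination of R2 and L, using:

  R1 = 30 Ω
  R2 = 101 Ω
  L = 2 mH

Step 1 — Angular frequency: ω = 2π·f = 2π·46.4 = 291.5 rad/s.
Step 2 — Component impedances:
  R1: Z = R = 30 Ω
  R2: Z = R = 101 Ω
  L: Z = jωL = j·291.5·0.002 = 0 + j0.5831 Ω
Step 3 — Parallel branch: R2 || L = 1/(1/R2 + 1/L) = 0.003366 + j0.5831 Ω.
Step 4 — Series with R1: Z_total = R1 + (R2 || L) = 30 + j0.5831 Ω = 30.01∠1.1° Ω.
Step 5 — Power factor: PF = cos(φ) = Re(Z)/|Z| = 30.003/30.009 = 0.9998.
Step 6 — Type: Im(Z) = 0.5831 ⇒ lagging (phase φ = 1.1°).

PF = 0.9998 (lagging, φ = 1.1°)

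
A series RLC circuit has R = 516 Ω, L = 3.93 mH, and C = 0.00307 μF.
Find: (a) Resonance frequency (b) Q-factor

Step 1 — Resonance condition Im(Z)=0 gives ω₀ = 1/√(LC).
Step 2 — ω₀ = 1/√(0.00393·3.07e-09) = 2.879e+05 rad/s.
Step 3 — f₀ = ω₀/(2π) = 4.582e+04 Hz.
Step 4 — Series Q: Q = ω₀L/R = 2.879e+05·0.00393/516 = 2.193.

(a) f₀ = 4.582e+04 Hz  (b) Q = 2.193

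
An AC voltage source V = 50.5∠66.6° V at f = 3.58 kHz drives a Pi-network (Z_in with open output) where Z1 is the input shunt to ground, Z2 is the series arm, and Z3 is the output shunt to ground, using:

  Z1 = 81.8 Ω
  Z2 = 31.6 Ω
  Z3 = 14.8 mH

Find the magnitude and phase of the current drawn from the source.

Step 1 — Angular frequency: ω = 2π·f = 2π·3580 = 2.249e+04 rad/s.
Step 2 — Component impedances:
  Z1: Z = R = 81.8 Ω
  Z2: Z = R = 31.6 Ω
  Z3: Z = jωL = j·2.249e+04·0.0148 = 0 + j332.9 Ω
Step 3 — With open output, the series arm Z2 and the output shunt Z3 appear in series to ground: Z2 + Z3 = 31.6 + j332.9 Ω.
Step 4 — Parallel with input shunt Z1: Z_in = Z1 || (Z2 + Z3) = 75.67 + j18.01 Ω = 77.78∠13.4° Ω.
Step 5 — Source phasor: V = 50.5∠66.6° V = 20.06 + j46.35 V.
Step 6 — Ohm's law: I = V / Z_total = (20.06 + j46.35) / (75.67 + j18.01) = 0.3888 + j0.52 A.
Step 7 — Convert to polar: |I| = 0.6493 A, ∠I = 53.2°.

I = 0.6493∠53.2° A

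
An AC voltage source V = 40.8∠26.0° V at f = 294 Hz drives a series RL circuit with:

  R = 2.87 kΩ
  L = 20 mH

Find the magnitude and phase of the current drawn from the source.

Step 1 — Angular frequency: ω = 2π·f = 2π·294 = 1847 rad/s.
Step 2 — Component impedances:
  R: Z = R = 2870 Ω
  L: Z = jωL = j·1847·0.02 = 0 + j36.95 Ω
Step 3 — Series combination: Z_total = R + L = 2870 + j36.95 Ω = 2870∠0.7° Ω.
Step 4 — Source phasor: V = 40.8∠26.0° V = 36.67 + j17.89 V.
Step 5 — Ohm's law: I = V / Z_total = (36.67 + j17.89) / (2870 + j36.95) = 0.01286 + j0.006066 A.
Step 6 — Convert to polar: |I| = 0.01421 A, ∠I = 25.3°.

I = 0.01421∠25.3° A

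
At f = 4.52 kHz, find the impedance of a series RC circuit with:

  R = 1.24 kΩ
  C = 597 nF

Step 1 — Angular frequency: ω = 2π·f = 2π·4520 = 2.84e+04 rad/s.
Step 2 — Component impedances:
  R: Z = R = 1240 Ω
  C: Z = 1/(jωC) = -j/(ω·C) = 0 - j58.98 Ω
Step 3 — Series combination: Z_total = R + C = 1240 - j58.98 Ω = 1241∠-2.7° Ω.

Z = 1240 - j58.98 Ω = 1241∠-2.7° Ω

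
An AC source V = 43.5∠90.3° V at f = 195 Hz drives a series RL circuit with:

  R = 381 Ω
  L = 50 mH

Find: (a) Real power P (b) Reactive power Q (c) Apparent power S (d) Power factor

Step 1 — Angular frequency: ω = 2π·f = 2π·195 = 1225 rad/s.
Step 2 — Component impedances:
  R: Z = R = 381 Ω
  L: Z = jωL = j·1225·0.05 = 0 + j61.26 Ω
Step 3 — Series combination: Z_total = R + L = 381 + j61.26 Ω = 385.9∠9.1° Ω.
Step 4 — Source phasor: V = 43.5∠90.3° V = -0.2278 + j43.5 V.
Step 5 — Current: I = V / Z = 0.01731 + j0.1114 A = 0.1127∠81.2° A.
Step 6 — Complex power: S = V·I* = 4.841 + j0.7784 VA.
Step 7 — Real power: P = Re(S) = 4.841 W.
Step 8 — Reactive power: Q = Im(S) = 0.7784 VAR.
Step 9 — Apparent power: |S| = 4.904 VA.
Step 10 — Power factor: PF = P/|S| = 0.9873 (lagging).

(a) P = 4.841 W  (b) Q = 0.7784 VAR  (c) S = 4.904 VA  (d) PF = 0.9873 (lagging)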